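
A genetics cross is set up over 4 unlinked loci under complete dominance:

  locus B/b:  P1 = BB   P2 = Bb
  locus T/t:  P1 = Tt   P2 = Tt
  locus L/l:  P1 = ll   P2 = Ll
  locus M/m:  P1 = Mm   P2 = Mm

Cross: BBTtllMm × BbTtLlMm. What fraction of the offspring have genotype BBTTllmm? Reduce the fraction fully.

P(BBTTllmm) = 1/64

BBTtllMm gametes: BTlM×4, BTlm×4, BtlM×4, Btlm×4
BbTtLlMm gametes: BTLM×1, BTLm×1, BTlM×1, BTlm×1, BtLM×1, BtLm×1, BtlM×1, Btlm×1, bTLM×1, bTLm×1, bTlM×1, bTlm×1, btLM×1, btLm×1, btlM×1, btlm×1
BBTtllMm×BbTtLlMm grid (16·16=256): BBTTLlMM=4 BBTTLlMm=8 BBTTLlmm=4 BBTTllMM=4 BBTTllMm=8 BBTTllmm=4 BBTtLlMM=8 BBTtLlMm=16 BBTtLlmm=8 BBTtllMM=8 BBTtllMm=16 BBTtllmm=8 BBttLlMM=4 BBttLlMm=8 BBttLlmm=4 BBttllMM=4 BBttllMm=8 BBttllmm=4 BbTTLlMM=4 BbTTLlMm=8 BbTTLlmm=4 BbTTllMM=4 BbTTllMm=8 BbTTllmm=4 BbTtLlMM=8 BbTtLlMm=16 BbTtLlmm=8 BbTtllMM=8 BbTtllMm=16 BbTtllmm=8 BbttLlMM=4 BbttLlMm=8 BbttLlmm=4 BbttllMM=4 BbttllMm=8 Bbttllmm=4
BBTTllmm hits 4/256; gcd=4; 4÷4/256÷4 = 1/64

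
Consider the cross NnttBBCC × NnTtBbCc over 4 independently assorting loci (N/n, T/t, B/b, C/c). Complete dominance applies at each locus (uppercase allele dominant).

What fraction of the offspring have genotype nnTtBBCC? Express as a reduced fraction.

NnttBBCC gametes: NtBC×8, ntBC×8
NnTtBbCc gametes: NTBC×1, NTBc×1, NTbC×1, NTbc×1, NtBC×1, NtBc×1, NtbC×1, Ntbc×1, nTBC×1, nTBc×1, nTbC×1, nTbc×1, ntBC×1, ntBc×1, ntbC×1, ntbc×1
NnttBBCC×NnTtBbCc grid (16·16=256): NNTtBBCC=8 NNTtBBCc=8 NNTtBbCC=8 NNTtBbCc=8 NNttBBCC=8 NNttBBCc=8 NNttBbCC=8 NNttBbCc=8 NnTtBBCC=16 NnTtBBCc=16 NnTtBbCC=16 NnTtBbCc=16 NnttBBCC=16 NnttBBCc=16 NnttBbCC=16 NnttBbCc=16 nnTtBBCC=8 nnTtBBCc=8 nnTtBbCC=8 nnTtBbCc=8 nnttBBCC=8 nnttBBCc=8 nnttBbCC=8 nnttBbCc=8
nnTtBBCC hits 8/256; gcd=8; 8÷8/256÷8 = 1/32

P(nnTtBBCC) = 1/32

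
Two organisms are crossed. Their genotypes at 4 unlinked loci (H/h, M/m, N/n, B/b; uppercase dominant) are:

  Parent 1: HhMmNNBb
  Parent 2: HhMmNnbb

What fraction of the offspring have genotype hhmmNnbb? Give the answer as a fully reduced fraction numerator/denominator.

P(hhmmNnbb) = 1/64

HhMmNNBb gametes: HMNB×2, HMNb×2, HmNB×2, HmNb×2, hMNB×2, hMNb×2, hmNB×2, hmNb×2
HhMmNnbb gametes: HMNb×2, HMnb×2, HmNb×2, Hmnb×2, hMNb×2, hMnb×2, hmNb×2, hmnb×2
HhMmNNBb×HhMmNnbb grid (16·16=256): HHMMNNBb=4 HHMMNNbb=4 HHMMNnBb=4 HHMMNnbb=4 HHMmNNBb=8 HHMmNNbb=8 HHMmNnBb=8 HHMmNnbb=8 HHmmNNBb=4 HHmmNNbb=4 HHmmNnBb=4 HHmmNnbb=4 HhMMNNBb=8 HhMMNNbb=8 HhMMNnBb=8 HhMMNnbb=8 HhMmNNBb=16 HhMmNNbb=16 HhMmNnBb=16 HhMmNnbb=16 HhmmNNBb=8 HhmmNNbb=8 HhmmNnBb=8 HhmmNnbb=8 hhMMNNBb=4 hhMMNNbb=4 hhMMNnBb=4 hhMMNnbb=4 hhMmNNBb=8 hhMmNNbb=8 hhMmNnBb=8 hhMmNnbb=8 hhmmNNBb=4 hhmmNNbb=4 hhmmNnBb=4 hhmmNnbb=4
hhmmNnbb hits 4/256; gcd=4; 4÷4/256÷4 = 1/64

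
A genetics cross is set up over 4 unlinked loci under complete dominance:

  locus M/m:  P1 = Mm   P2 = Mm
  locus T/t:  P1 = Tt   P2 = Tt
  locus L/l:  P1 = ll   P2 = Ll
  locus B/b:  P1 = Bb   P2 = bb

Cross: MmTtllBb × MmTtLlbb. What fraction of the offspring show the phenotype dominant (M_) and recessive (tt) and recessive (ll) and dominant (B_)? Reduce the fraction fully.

P(M_ tt ll B_) = 3/64

MmTtllBb gametes: MTlB×2, MTlb×2, MtlB×2, Mtlb×2, mTlB×2, mTlb×2, mtlB×2, mtlb×2
MmTtLlbb gametes: MTLb×2, MTlb×2, MtLb×2, Mtlb×2, mTLb×2, mTlb×2, mtLb×2, mtlb×2
MmTtllBb×MmTtLlbb grid (16·16=256): MMTTLlBb=4 MMTTLlbb=4 MMTTllBb=4 MMTTllbb=4 MMTtLlBb=8 MMTtLlbb=8 MMTtllBb=8 MMTtllbb=8 MMttLlBb=4 MMttLlbb=4 MMttllBb=4 MMttllbb=4 MmTTLlBb=8 MmTTLlbb=8 MmTTllBb=8 MmTTllbb=8 MmTtLlBb=16 MmTtLlbb=16 MmTtllBb=16 MmTtllbb=16 MmttLlBb=8 MmttLlbb=8 MmttllBb=8 Mmttllbb=8 mmTTLlBb=4 mmTTLlbb=4 mmTTllBb=4 mmTTllbb=4 mmTtLlBb=8 mmTtLlbb=8 mmTtllBb=8 mmTtllbb=8 mmttLlBb=4 mmttLlbb=4 mmttllBb=4 mmttllbb=4
M_ tt ll B_ hits 12/256; gcd=4; 12÷4/256÷4 = 3/64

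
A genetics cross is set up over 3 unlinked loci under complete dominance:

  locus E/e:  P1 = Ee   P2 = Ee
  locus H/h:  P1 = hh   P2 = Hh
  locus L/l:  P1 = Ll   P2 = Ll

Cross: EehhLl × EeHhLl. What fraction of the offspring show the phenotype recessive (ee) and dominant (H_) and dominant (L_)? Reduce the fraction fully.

EehhLl gametes: EhL×2, Ehl×2, ehL×2, ehl×2
EeHhLl gametes: EHL×1, EHl×1, EhL×1, Ehl×1, eHL×1, eHl×1, ehL×1, ehl×1
EehhLl×EeHhLl grid (8·8=64): EEHhLL=2 EEHhLl=4 EEHhll=2 EEhhLL=2 EEhhLl=4 EEhhll=2 EeHhLL=4 EeHhLl=8 EeHhll=4 EehhLL=4 EehhLl=8 Eehhll=4 eeHhLL=2 eeHhLl=4 eeHhll=2 eehhLL=2 eehhLl=4 eehhll=2
ee H_ L_ hits 6/64; gcd=2; 6÷2/64÷2 = 3/32

P(ee H_ L_) = 3/32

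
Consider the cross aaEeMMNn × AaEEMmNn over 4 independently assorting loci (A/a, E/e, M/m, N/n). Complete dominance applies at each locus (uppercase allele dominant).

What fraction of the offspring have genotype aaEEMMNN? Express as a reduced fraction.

P(aaEEMMNN) = 1/32

aaEeMMNn gametes: aEMN×4, aEMn×4, aeMN×4, aeMn×4
AaEEMmNn gametes: AEMN×2, AEMn×2, AEmN×2, AEmn×2, aEMN×2, aEMn×2, aEmN×2, aEmn×2
aaEeMMNn×AaEEMmNn grid (16·16=256): AaEEMMNN=8 AaEEMMNn=16 AaEEMMnn=8 AaEEMmNN=8 AaEEMmNn=16 AaEEMmnn=8 AaEeMMNN=8 AaEeMMNn=16 AaEeMMnn=8 AaEeMmNN=8 AaEeMmNn=16 AaEeMmnn=8 aaEEMMNN=8 aaEEMMNn=16 aaEEMMnn=8 aaEEMmNN=8 aaEEMmNn=16 aaEEMmnn=8 aaEeMMNN=8 aaEeMMNn=16 aaEeMMnn=8 aaEeMmNN=8 aaEeMmNn=16 aaEeMmnn=8
aaEEMMNN hits 8/256; gcd=8; 8÷8/256÷8 = 1/32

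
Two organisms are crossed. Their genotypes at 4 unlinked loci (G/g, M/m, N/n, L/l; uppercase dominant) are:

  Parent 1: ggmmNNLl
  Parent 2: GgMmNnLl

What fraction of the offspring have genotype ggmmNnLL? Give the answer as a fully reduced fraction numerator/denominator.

P(ggmmNnLL) = 1/32

ggmmNNLl gametes: gmNL×8, gmNl×8
GgMmNnLl gametes: GMNL×1, GMNl×1, GMnL×1, GMnl×1, GmNL×1, GmNl×1, GmnL×1, Gmnl×1, gMNL×1, gMNl×1, gMnL×1, gMnl×1, gmNL×1, gmNl×1, gmnL×1, gmnl×1
ggmmNNLl×GgMmNnLl grid (16·16=256): GgMmNNLL=8 GgMmNNLl=16 GgMmNNll=8 GgMmNnLL=8 GgMmNnLl=16 GgMmNnll=8 GgmmNNLL=8 GgmmNNLl=16 GgmmNNll=8 GgmmNnLL=8 GgmmNnLl=16 GgmmNnll=8 ggMmNNLL=8 ggMmNNLl=16 ggMmNNll=8 ggMmNnLL=8 ggMmNnLl=16 ggMmNnll=8 ggmmNNLL=8 ggmmNNLl=16 ggmmNNll=8 ggmmNnLL=8 ggmmNnLl=16 ggmmNnll=8
ggmmNnLL hits 8/256; gcd=8; 8÷8/256÷8 = 1/32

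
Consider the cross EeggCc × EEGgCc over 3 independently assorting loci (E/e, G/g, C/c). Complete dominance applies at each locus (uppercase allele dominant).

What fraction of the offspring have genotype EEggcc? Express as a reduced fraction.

EeggCc gametes: EgC×2, Egc×2, egC×2, egc×2
EEGgCc gametes: EGC×2, EGc×2, EgC×2, Egc×2
EeggCc×EEGgCc grid (8·8=64): EEGgCC=4 EEGgCc=8 EEGgcc=4 EEggCC=4 EEggCc=8 EEggcc=4 EeGgCC=4 EeGgCc=8 EeGgcc=4 EeggCC=4 EeggCc=8 Eeggcc=4
EEggcc hits 4/64; gcd=4; 4÷4/64÷4 = 1/16

P(EEggcc) = 1/16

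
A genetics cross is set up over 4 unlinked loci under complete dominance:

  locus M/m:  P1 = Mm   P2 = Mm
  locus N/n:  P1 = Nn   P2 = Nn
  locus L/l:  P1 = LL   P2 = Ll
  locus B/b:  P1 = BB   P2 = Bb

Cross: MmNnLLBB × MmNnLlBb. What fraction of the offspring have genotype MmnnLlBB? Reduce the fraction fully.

MmNnLLBB gametes: MNLB×4, MnLB×4, mNLB×4, mnLB×4
MmNnLlBb gametes: MNLB×1, MNLb×1, MNlB×1, MNlb×1, MnLB×1, MnLb×1, MnlB×1, Mnlb×1, mNLB×1, mNLb×1, mNlB×1, mNlb×1, mnLB×1, mnLb×1, mnlB×1, mnlb×1
MmNnLLBB×MmNnLlBb grid (16·16=256): MMNNLLBB=4 MMNNLLBb=4 MMNNLlBB=4 MMNNLlBb=4 MMNnLLBB=8 MMNnLLBb=8 MMNnLlBB=8 MMNnLlBb=8 MMnnLLBB=4 MMnnLLBb=4 MMnnLlBB=4 MMnnLlBb=4 MmNNLLBB=8 MmNNLLBb=8 MmNNLlBB=8 MmNNLlBb=8 MmNnLLBB=16 MmNnLLBb=16 MmNnLlBB=16 MmNnLlBb=16 MmnnLLBB=8 MmnnLLBb=8 MmnnLlBB=8 MmnnLlBb=8 mmNNLLBB=4 mmNNLLBb=4 mmNNLlBB=4 mmNNLlBb=4 mmNnLLBB=8 mmNnLLBb=8 mmNnLlBB=8 mmNnLlBb=8 mmnnLLBB=4 mmnnLLBb=4 mmnnLlBB=4 mmnnLlBb=4
MmnnLlBB hits 8/256; gcd=8; 8÷8/256÷8 = 1/32

P(MmnnLlBB) = 1/32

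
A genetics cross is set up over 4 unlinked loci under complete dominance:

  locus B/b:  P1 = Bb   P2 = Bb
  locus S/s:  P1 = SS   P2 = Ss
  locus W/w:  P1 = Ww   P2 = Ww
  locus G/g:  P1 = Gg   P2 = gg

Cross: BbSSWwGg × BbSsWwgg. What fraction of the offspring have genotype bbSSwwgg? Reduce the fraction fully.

BbSSWwGg gametes: BSWG×2, BSWg×2, BSwG×2, BSwg×2, bSWG×2, bSWg×2, bSwG×2, bSwg×2
BbSsWwgg gametes: BSWg×2, BSwg×2, BsWg×2, Bswg×2, bSWg×2, bSwg×2, bsWg×2, bswg×2
BbSSWwGg×BbSsWwgg grid (16·16=256): BBSSWWGg=4 BBSSWWgg=4 BBSSWwGg=8 BBSSWwgg=8 BBSSwwGg=4 BBSSwwgg=4 BBSsWWGg=4 BBSsWWgg=4 BBSsWwGg=8 BBSsWwgg=8 BBSswwGg=4 BBSswwgg=4 BbSSWWGg=8 BbSSWWgg=8 BbSSWwGg=16 BbSSWwgg=16 BbSSwwGg=8 BbSSwwgg=8 BbSsWWGg=8 BbSsWWgg=8 BbSsWwGg=16 BbSsWwgg=16 BbSswwGg=8 BbSswwgg=8 bbSSWWGg=4 bbSSWWgg=4 bbSSWwGg=8 bbSSWwgg=8 bbSSwwGg=4 bbSSwwgg=4 bbSsWWGg=4 bbSsWWgg=4 bbSsWwGg=8 bbSsWwgg=8 bbSswwGg=4 bbSswwgg=4
bbSSwwgg hits 4/256; gcd=4; 4÷4/256÷4 = 1/64

P(bbSSwwgg) = 1/64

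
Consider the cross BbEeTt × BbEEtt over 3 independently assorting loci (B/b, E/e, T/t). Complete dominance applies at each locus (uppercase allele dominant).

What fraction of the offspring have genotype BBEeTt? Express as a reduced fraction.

P(BBEeTt) = 1/16

BbEeTt gametes: BET×1, BEt×1, BeT×1, Bet×1, bET×1, bEt×1, beT×1, bet×1
BbEEtt gametes: BEt×4, bEt×4
BbEeTt×BbEEtt grid (8·8=64): BBEETt=4 BBEEtt=4 BBEeTt=4 BBEett=4 BbEETt=8 BbEEtt=8 BbEeTt=8 BbEett=8 bbEETt=4 bbEEtt=4 bbEeTt=4 bbEett=4
BBEeTt hits 4/64; gcd=4; 4÷4/64÷4 = 1/16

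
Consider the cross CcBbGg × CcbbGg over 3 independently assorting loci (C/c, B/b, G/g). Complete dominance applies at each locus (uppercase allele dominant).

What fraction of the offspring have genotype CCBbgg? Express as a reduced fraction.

CcBbGg gametes: CBG×1, CBg×1, CbG×1, Cbg×1, cBG×1, cBg×1, cbG×1, cbg×1
CcbbGg gametes: CbG×2, Cbg×2, cbG×2, cbg×2
CcBbGg×CcbbGg grid (8·8=64): CCBbGG=2 CCBbGg=4 CCBbgg=2 CCbbGG=2 CCbbGg=4 CCbbgg=2 CcBbGG=4 CcBbGg=8 CcBbgg=4 CcbbGG=4 CcbbGg=8 Ccbbgg=4 ccBbGG=2 ccBbGg=4 ccBbgg=2 ccbbGG=2 ccbbGg=4 ccbbgg=2
CCBbgg hits 2/64; gcd=2; 2÷2/64÷2 = 1/32

P(CCBbgg) = 1/32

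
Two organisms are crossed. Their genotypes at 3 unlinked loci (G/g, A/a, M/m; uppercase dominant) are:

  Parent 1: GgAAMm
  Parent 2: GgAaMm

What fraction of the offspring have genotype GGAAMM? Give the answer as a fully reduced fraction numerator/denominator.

GgAAMm gametes: GAM×2, GAm×2, gAM×2, gAm×2
GgAaMm gametes: GAM×1, GAm×1, GaM×1, Gam×1, gAM×1, gAm×1, gaM×1, gam×1
GgAAMm×GgAaMm grid (8·8=64): GGAAMM=2 GGAAMm=4 GGAAmm=2 GGAaMM=2 GGAaMm=4 GGAamm=2 GgAAMM=4 GgAAMm=8 GgAAmm=4 GgAaMM=4 GgAaMm=8 GgAamm=4 ggAAMM=2 ggAAMm=4 ggAAmm=2 ggAaMM=2 ggAaMm=4 ggAamm=2
GGAAMM hits 2/64; gcd=2; 2÷2/64÷2 = 1/32

P(GGAAMM) = 1/32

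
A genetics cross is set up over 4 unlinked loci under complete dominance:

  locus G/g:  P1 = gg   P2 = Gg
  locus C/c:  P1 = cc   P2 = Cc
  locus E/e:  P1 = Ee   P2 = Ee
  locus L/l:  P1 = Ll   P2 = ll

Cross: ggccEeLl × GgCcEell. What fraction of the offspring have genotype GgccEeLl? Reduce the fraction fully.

P(GgccEeLl) = 1/16

ggccEeLl gametes: gcEL×4, gcEl×4, gceL×4, gcel×4
GgCcEell gametes: GCEl×2, GCel×2, GcEl×2, Gcel×2, gCEl×2, gCel×2, gcEl×2, gcel×2
ggccEeLl×GgCcEell grid (16·16=256): GgCcEELl=8 GgCcEEll=8 GgCcEeLl=16 GgCcEell=16 GgCceeLl=8 GgCceell=8 GgccEELl=8 GgccEEll=8 GgccEeLl=16 GgccEell=16 GgcceeLl=8 Ggcceell=8 ggCcEELl=8 ggCcEEll=8 ggCcEeLl=16 ggCcEell=16 ggCceeLl=8 ggCceell=8 ggccEELl=8 ggccEEll=8 ggccEeLl=16 ggccEell=16 ggcceeLl=8 ggcceell=8
GgccEeLl hits 16/256; gcd=16; 16÷16/256÷16 = 1/16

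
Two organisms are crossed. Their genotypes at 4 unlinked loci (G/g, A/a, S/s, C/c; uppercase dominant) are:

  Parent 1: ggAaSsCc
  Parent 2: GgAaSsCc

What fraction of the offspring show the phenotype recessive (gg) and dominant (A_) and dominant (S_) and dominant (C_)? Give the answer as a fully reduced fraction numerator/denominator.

P(gg A_ S_ C_) = 27/128

ggAaSsCc gametes: gASC×2, gASc×2, gAsC×2, gAsc×2, gaSC×2, gaSc×2, gasC×2, gasc×2
GgAaSsCc gametes: GASC×1, GASc×1, GAsC×1, GAsc×1, GaSC×1, GaSc×1, GasC×1, Gasc×1, gASC×1, gASc×1, gAsC×1, gAsc×1, gaSC×1, gaSc×1, gasC×1, gasc×1
ggAaSsCc×GgAaSsCc grid (16·16=256): GgAASSCC=2 GgAASSCc=4 GgAASScc=2 GgAASsCC=4 GgAASsCc=8 GgAASscc=4 GgAAssCC=2 GgAAssCc=4 GgAAsscc=2 GgAaSSCC=4 GgAaSSCc=8 GgAaSScc=4 GgAaSsCC=8 GgAaSsCc=16 GgAaSscc=8 GgAassCC=4 GgAassCc=8 GgAasscc=4 GgaaSSCC=2 GgaaSSCc=4 GgaaSScc=2 GgaaSsCC=4 GgaaSsCc=8 GgaaSscc=4 GgaassCC=2 GgaassCc=4 Ggaasscc=2 ggAASSCC=2 ggAASSCc=4 ggAASScc=2 ggAASsCC=4 ggAASsCc=8 ggAASscc=4 ggAAssCC=2 ggAAssCc=4 ggAAsscc=2 ggAaSSCC=4 ggAaSSCc=8 ggAaSScc=4 ggAaSsCC=8 ggAaSsCc=16 ggAaSscc=8 ggAassCC=4 ggAassCc=8 ggAasscc=4 ggaaSSCC=2 ggaaSSCc=4 ggaaSScc=2 ggaaSsCC=4 ggaaSsCc=8 ggaaSscc=4 ggaassCC=2 ggaassCc=4 ggaasscc=2
gg A_ S_ C_ hits 54/256; gcd=2; 54÷2/256÷2 = 27/128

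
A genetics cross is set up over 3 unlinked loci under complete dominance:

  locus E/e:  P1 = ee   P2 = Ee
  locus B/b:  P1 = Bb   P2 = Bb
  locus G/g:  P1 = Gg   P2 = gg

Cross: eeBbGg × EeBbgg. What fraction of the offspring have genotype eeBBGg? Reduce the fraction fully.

eeBbGg gametes: eBG×2, eBg×2, ebG×2, ebg×2
EeBbgg gametes: EBg×2, Ebg×2, eBg×2, ebg×2
eeBbGg×EeBbgg grid (8·8=64): EeBBGg=4 EeBBgg=4 EeBbGg=8 EeBbgg=8 EebbGg=4 Eebbgg=4 eeBBGg=4 eeBBgg=4 eeBbGg=8 eeBbgg=8 eebbGg=4 eebbgg=4
eeBBGg hits 4/64; gcd=4; 4÷4/64÷4 = 1/16

P(eeBBGg) = 1/16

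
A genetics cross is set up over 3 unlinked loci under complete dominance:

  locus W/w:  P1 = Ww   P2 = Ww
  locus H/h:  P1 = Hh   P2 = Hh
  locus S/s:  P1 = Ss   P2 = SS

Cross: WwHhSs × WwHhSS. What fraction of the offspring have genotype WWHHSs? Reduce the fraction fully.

P(WWHHSs) = 1/32

WwHhSs gametes: WHS×1, WHs×1, WhS×1, Whs×1, wHS×1, wHs×1, whS×1, whs×1
WwHhSS gametes: WHS×2, WhS×2, wHS×2, whS×2
WwHhSs×WwHhSS grid (8·8=64): WWHHSS=2 WWHHSs=2 WWHhSS=4 WWHhSs=4 WWhhSS=2 WWhhSs=2 WwHHSS=4 WwHHSs=4 WwHhSS=8 WwHhSs=8 WwhhSS=4 WwhhSs=4 wwHHSS=2 wwHHSs=2 wwHhSS=4 wwHhSs=4 wwhhSS=2 wwhhSs=2
WWHHSs hits 2/64; gcd=2; 2÷2/64÷2 = 1/32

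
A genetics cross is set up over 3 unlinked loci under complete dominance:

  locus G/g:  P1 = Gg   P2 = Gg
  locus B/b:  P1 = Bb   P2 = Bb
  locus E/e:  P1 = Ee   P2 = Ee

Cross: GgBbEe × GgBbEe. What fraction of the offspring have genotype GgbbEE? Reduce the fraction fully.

P(GgbbEE) = 1/32

GgBbEe gametes: GBE×1, GBe×1, GbE×1, Gbe×1, gBE×1, gBe×1, gbE×1, gbe×1
GgBbEe gametes: GBE×1, GBe×1, GbE×1, Gbe×1, gBE×1, gBe×1, gbE×1, gbe×1
GgBbEe×GgBbEe grid (8·8=64): GGBBEE=1 GGBBEe=2 GGBBee=1 GGBbEE=2 GGBbEe=4 GGBbee=2 GGbbEE=1 GGbbEe=2 GGbbee=1 GgBBEE=2 GgBBEe=4 GgBBee=2 GgBbEE=4 GgBbEe=8 GgBbee=4 GgbbEE=2 GgbbEe=4 Ggbbee=2 ggBBEE=1 ggBBEe=2 ggBBee=1 ggBbEE=2 ggBbEe=4 ggBbee=2 ggbbEE=1 ggbbEe=2 ggbbee=1
GgbbEE hits 2/64; gcd=2; 2÷2/64÷2 = 1/32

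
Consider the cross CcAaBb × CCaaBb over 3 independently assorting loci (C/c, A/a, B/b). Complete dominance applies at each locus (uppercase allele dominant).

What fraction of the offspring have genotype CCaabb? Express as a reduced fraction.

CcAaBb gametes: CAB×1, CAb×1, CaB×1, Cab×1, cAB×1, cAb×1, caB×1, cab×1
CCaaBb gametes: CaB×4, Cab×4
CcAaBb×CCaaBb grid (8·8=64): CCAaBB=4 CCAaBb=8 CCAabb=4 CCaaBB=4 CCaaBb=8 CCaabb=4 CcAaBB=4 CcAaBb=8 CcAabb=4 CcaaBB=4 CcaaBb=8 Ccaabb=4
CCaabb hits 4/64; gcd=4; 4÷4/64÷4 = 1/16

P(CCaabb) = 1/16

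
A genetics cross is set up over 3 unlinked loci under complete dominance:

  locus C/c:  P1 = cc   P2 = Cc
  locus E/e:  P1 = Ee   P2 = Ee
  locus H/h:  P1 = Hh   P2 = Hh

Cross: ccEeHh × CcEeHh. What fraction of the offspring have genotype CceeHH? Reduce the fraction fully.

P(CceeHH) = 1/32

ccEeHh gametes: cEH×2, cEh×2, ceH×2, ceh×2
CcEeHh gametes: CEH×1, CEh×1, CeH×1, Ceh×1, cEH×1, cEh×1, ceH×1, ceh×1
ccEeHh×CcEeHh grid (8·8=64): CcEEHH=2 CcEEHh=4 CcEEhh=2 CcEeHH=4 CcEeHh=8 CcEehh=4 CceeHH=2 CceeHh=4 Cceehh=2 ccEEHH=2 ccEEHh=4 ccEEhh=2 ccEeHH=4 ccEeHh=8 ccEehh=4 cceeHH=2 cceeHh=4 cceehh=2
CceeHH hits 2/64; gcd=2; 2÷2/64÷2 = 1/32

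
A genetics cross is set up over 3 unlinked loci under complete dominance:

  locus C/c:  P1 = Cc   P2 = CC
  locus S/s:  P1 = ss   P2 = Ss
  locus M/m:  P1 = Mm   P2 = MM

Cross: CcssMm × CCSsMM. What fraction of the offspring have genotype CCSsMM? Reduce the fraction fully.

P(CCSsMM) = 1/8

CcssMm gametes: CsM×2, Csm×2, csM×2, csm×2
CCSsMM gametes: CSM×4, CsM×4
CcssMm×CCSsMM grid (8·8=64): CCSsMM=8 CCSsMm=8 CCssMM=8 CCssMm=8 CcSsMM=8 CcSsMm=8 CcssMM=8 CcssMm=8
CCSsMM hits 8/64; gcd=8; 8÷8/64÷8 = 1/8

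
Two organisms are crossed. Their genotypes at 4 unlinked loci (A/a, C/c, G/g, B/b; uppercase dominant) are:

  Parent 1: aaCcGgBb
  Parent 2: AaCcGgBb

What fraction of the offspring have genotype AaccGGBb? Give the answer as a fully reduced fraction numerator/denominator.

P(AaccGGBb) = 1/64

aaCcGgBb gametes: aCGB×2, aCGb×2, aCgB×2, aCgb×2, acGB×2, acGb×2, acgB×2, acgb×2
AaCcGgBb gametes: ACGB×1, ACGb×1, ACgB×1, ACgb×1, AcGB×1, AcGb×1, AcgB×1, Acgb×1, aCGB×1, aCGb×1, aCgB×1, aCgb×1, acGB×1, acGb×1, acgB×1, acgb×1
aaCcGgBb×AaCcGgBb grid (16·16=256): AaCCGGBB=2 AaCCGGBb=4 AaCCGGbb=2 AaCCGgBB=4 AaCCGgBb=8 AaCCGgbb=4 AaCCggBB=2 AaCCggBb=4 AaCCggbb=2 AaCcGGBB=4 AaCcGGBb=8 AaCcGGbb=4 AaCcGgBB=8 AaCcGgBb=16 AaCcGgbb=8 AaCcggBB=4 AaCcggBb=8 AaCcggbb=4 AaccGGBB=2 AaccGGBb=4 AaccGGbb=2 AaccGgBB=4 AaccGgBb=8 AaccGgbb=4 AaccggBB=2 AaccggBb=4 Aaccggbb=2 aaCCGGBB=2 aaCCGGBb=4 aaCCGGbb=2 aaCCGgBB=4 aaCCGgBb=8 aaCCGgbb=4 aaCCggBB=2 aaCCggBb=4 aaCCggbb=2 aaCcGGBB=4 aaCcGGBb=8 aaCcGGbb=4 aaCcGgBB=8 aaCcGgBb=16 aaCcGgbb=8 aaCcggBB=4 aaCcggBb=8 aaCcggbb=4 aaccGGBB=2 aaccGGBb=4 aaccGGbb=2 aaccGgBB=4 aaccGgBb=8 aaccGgbb=4 aaccggBB=2 aaccggBb=4 aaccggbb=2
AaccGGBb hits 4/256; gcd=4; 4÷4/256÷4 = 1/64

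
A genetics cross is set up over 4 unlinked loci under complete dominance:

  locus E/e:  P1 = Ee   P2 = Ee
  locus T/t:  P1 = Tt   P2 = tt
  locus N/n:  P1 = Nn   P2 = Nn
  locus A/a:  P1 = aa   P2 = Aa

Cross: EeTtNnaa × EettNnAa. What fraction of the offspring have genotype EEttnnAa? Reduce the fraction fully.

P(EEttnnAa) = 1/64

EeTtNnaa gametes: ETNa×2, ETna×2, EtNa×2, Etna×2, eTNa×2, eTna×2, etNa×2, etna×2
EettNnAa gametes: EtNA×2, EtNa×2, EtnA×2, Etna×2, etNA×2, etNa×2, etnA×2, etna×2
EeTtNnaa×EettNnAa grid (16·16=256): EETtNNAa=4 EETtNNaa=4 EETtNnAa=8 EETtNnaa=8 EETtnnAa=4 EETtnnaa=4 EEttNNAa=4 EEttNNaa=4 EEttNnAa=8 EEttNnaa=8 EEttnnAa=4 EEttnnaa=4 EeTtNNAa=8 EeTtNNaa=8 EeTtNnAa=16 EeTtNnaa=16 EeTtnnAa=8 EeTtnnaa=8 EettNNAa=8 EettNNaa=8 EettNnAa=16 EettNnaa=16 EettnnAa=8 Eettnnaa=8 eeTtNNAa=4 eeTtNNaa=4 eeTtNnAa=8 eeTtNnaa=8 eeTtnnAa=4 eeTtnnaa=4 eettNNAa=4 eettNNaa=4 eettNnAa=8 eettNnaa=8 eettnnAa=4 eettnnaa=4
EEttnnAa hits 4/256; gcd=4; 4÷4/256÷4 = 1/64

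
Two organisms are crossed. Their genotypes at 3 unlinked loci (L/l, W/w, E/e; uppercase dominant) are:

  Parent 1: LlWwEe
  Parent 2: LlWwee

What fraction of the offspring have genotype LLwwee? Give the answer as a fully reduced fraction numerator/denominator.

P(LLwwee) = 1/32

LlWwEe gametes: LWE×1, LWe×1, LwE×1, Lwe×1, lWE×1, lWe×1, lwE×1, lwe×1
LlWwee gametes: LWe×2, Lwe×2, lWe×2, lwe×2
LlWwEe×LlWwee grid (8·8=64): LLWWEe=2 LLWWee=2 LLWwEe=4 LLWwee=4 LLwwEe=2 LLwwee=2 LlWWEe=4 LlWWee=4 LlWwEe=8 LlWwee=8 LlwwEe=4 Llwwee=4 llWWEe=2 llWWee=2 llWwEe=4 llWwee=4 llwwEe=2 llwwee=2
LLwwee hits 2/64; gcd=2; 2÷2/64÷2 = 1/32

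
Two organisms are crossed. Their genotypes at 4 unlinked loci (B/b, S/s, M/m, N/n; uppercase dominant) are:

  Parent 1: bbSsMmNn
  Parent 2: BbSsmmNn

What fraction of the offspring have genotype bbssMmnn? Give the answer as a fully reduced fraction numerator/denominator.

P(bbssMmnn) = 1/64

bbSsMmNn gametes: bSMN×2, bSMn×2, bSmN×2, bSmn×2, bsMN×2, bsMn×2, bsmN×2, bsmn×2
BbSsmmNn gametes: BSmN×2, BSmn×2, BsmN×2, Bsmn×2, bSmN×2, bSmn×2, bsmN×2, bsmn×2
bbSsMmNn×BbSsmmNn grid (16·16=256): BbSSMmNN=4 BbSSMmNn=8 BbSSMmnn=4 BbSSmmNN=4 BbSSmmNn=8 BbSSmmnn=4 BbSsMmNN=8 BbSsMmNn=16 BbSsMmnn=8 BbSsmmNN=8 BbSsmmNn=16 BbSsmmnn=8 BbssMmNN=4 BbssMmNn=8 BbssMmnn=4 BbssmmNN=4 BbssmmNn=8 Bbssmmnn=4 bbSSMmNN=4 bbSSMmNn=8 bbSSMmnn=4 bbSSmmNN=4 bbSSmmNn=8 bbSSmmnn=4 bbSsMmNN=8 bbSsMmNn=16 bbSsMmnn=8 bbSsmmNN=8 bbSsmmNn=16 bbSsmmnn=8 bbssMmNN=4 bbssMmNn=8 bbssMmnn=4 bbssmmNN=4 bbssmmNn=8 bbssmmnn=4
bbssMmnn hits 4/256; gcd=4; 4÷4/256÷4 = 1/64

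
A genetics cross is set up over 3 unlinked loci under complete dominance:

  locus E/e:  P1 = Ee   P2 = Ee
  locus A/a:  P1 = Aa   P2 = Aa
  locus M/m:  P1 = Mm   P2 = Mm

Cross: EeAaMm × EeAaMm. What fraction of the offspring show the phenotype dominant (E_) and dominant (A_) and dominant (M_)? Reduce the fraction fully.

EeAaMm gametes: EAM×1, EAm×1, EaM×1, Eam×1, eAM×1, eAm×1, eaM×1, eam×1
EeAaMm gametes: EAM×1, EAm×1, EaM×1, Eam×1, eAM×1, eAm×1, eaM×1, eam×1
EeAaMm×EeAaMm grid (8·8=64): EEAAMM=1 EEAAMm=2 EEAAmm=1 EEAaMM=2 EEAaMm=4 EEAamm=2 EEaaMM=1 EEaaMm=2 EEaamm=1 EeAAMM=2 EeAAMm=4 EeAAmm=2 EeAaMM=4 EeAaMm=8 EeAamm=4 EeaaMM=2 EeaaMm=4 Eeaamm=2 eeAAMM=1 eeAAMm=2 eeAAmm=1 eeAaMM=2 eeAaMm=4 eeAamm=2 eeaaMM=1 eeaaMm=2 eeaamm=1
E_ A_ M_ hits 27/64; gcd=1; 27÷1/64÷1 = 27/64

P(E_ A_ M_) = 27/64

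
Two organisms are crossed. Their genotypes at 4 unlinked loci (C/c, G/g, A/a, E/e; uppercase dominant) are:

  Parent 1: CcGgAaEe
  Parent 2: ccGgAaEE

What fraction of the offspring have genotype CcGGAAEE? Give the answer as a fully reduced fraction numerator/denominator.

CcGgAaEe gametes: CGAE×1, CGAe×1, CGaE×1, CGae×1, CgAE×1, CgAe×1, CgaE×1, Cgae×1, cGAE×1, cGAe×1, cGaE×1, cGae×1, cgAE×1, cgAe×1, cgaE×1, cgae×1
ccGgAaEE gametes: cGAE×4, cGaE×4, cgAE×4, cgaE×4
CcGgAaEe×ccGgAaEE grid (16·16=256): CcGGAAEE=4 CcGGAAEe=4 CcGGAaEE=8 CcGGAaEe=8 CcGGaaEE=4 CcGGaaEe=4 CcGgAAEE=8 CcGgAAEe=8 CcGgAaEE=16 CcGgAaEe=16 CcGgaaEE=8 CcGgaaEe=8 CcggAAEE=4 CcggAAEe=4 CcggAaEE=8 CcggAaEe=8 CcggaaEE=4 CcggaaEe=4 ccGGAAEE=4 ccGGAAEe=4 ccGGAaEE=8 ccGGAaEe=8 ccGGaaEE=4 ccGGaaEe=4 ccGgAAEE=8 ccGgAAEe=8 ccGgAaEE=16 ccGgAaEe=16 ccGgaaEE=8 ccGgaaEe=8 ccggAAEE=4 ccggAAEe=4 ccggAaEE=8 ccggAaEe=8 ccggaaEE=4 ccggaaEe=4
CcGGAAEE hits 4/256; gcd=4; 4÷4/256÷4 = 1/64

P(CcGGAAEE) = 1/64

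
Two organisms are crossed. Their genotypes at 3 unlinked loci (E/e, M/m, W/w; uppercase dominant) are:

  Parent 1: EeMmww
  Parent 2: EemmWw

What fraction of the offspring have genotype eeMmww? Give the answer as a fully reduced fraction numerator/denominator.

EeMmww gametes: EMw×2, Emw×2, eMw×2, emw×2
EemmWw gametes: EmW×2, Emw×2, emW×2, emw×2
EeMmww×EemmWw grid (8·8=64): EEMmWw=4 EEMmww=4 EEmmWw=4 EEmmww=4 EeMmWw=8 EeMmww=8 EemmWw=8 Eemmww=8 eeMmWw=4 eeMmww=4 eemmWw=4 eemmww=4
eeMmww hits 4/64; gcd=4; 4÷4/64÷4 = 1/16

P(eeMmww) = 1/16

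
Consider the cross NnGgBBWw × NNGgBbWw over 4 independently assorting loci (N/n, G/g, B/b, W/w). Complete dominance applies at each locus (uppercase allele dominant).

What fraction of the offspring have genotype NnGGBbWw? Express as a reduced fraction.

P(NnGGBbWw) = 1/32

NnGgBBWw gametes: NGBW×2, NGBw×2, NgBW×2, NgBw×2, nGBW×2, nGBw×2, ngBW×2, ngBw×2
NNGgBbWw gametes: NGBW×2, NGBw×2, NGbW×2, NGbw×2, NgBW×2, NgBw×2, NgbW×2, Ngbw×2
NnGgBBWw×NNGgBbWw grid (16·16=256): NNGGBBWW=4 NNGGBBWw=8 NNGGBBww=4 NNGGBbWW=4 NNGGBbWw=8 NNGGBbww=4 NNGgBBWW=8 NNGgBBWw=16 NNGgBBww=8 NNGgBbWW=8 NNGgBbWw=16 NNGgBbww=8 NNggBBWW=4 NNggBBWw=8 NNggBBww=4 NNggBbWW=4 NNggBbWw=8 NNggBbww=4 NnGGBBWW=4 NnGGBBWw=8 NnGGBBww=4 NnGGBbWW=4 NnGGBbWw=8 NnGGBbww=4 NnGgBBWW=8 NnGgBBWw=16 NnGgBBww=8 NnGgBbWW=8 NnGgBbWw=16 NnGgBbww=8 NnggBBWW=4 NnggBBWw=8 NnggBBww=4 NnggBbWW=4 NnggBbWw=8 NnggBbww=4
NnGGBbWw hits 8/256; gcd=8; 8÷8/256÷8 = 1/32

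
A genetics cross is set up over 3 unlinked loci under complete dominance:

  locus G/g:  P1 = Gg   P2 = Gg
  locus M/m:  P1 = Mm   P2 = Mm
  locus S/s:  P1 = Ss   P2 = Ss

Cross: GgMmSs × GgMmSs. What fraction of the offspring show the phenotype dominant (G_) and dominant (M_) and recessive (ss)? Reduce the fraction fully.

P(G_ M_ ss) = 9/64

GgMmSs gametes: GMS×1, GMs×1, GmS×1, Gms×1, gMS×1, gMs×1, gmS×1, gms×1
GgMmSs gametes: GMS×1, GMs×1, GmS×1, Gms×1, gMS×1, gMs×1, gmS×1, gms×1
GgMmSs×GgMmSs grid (8·8=64): GGMMSS=1 GGMMSs=2 GGMMss=1 GGMmSS=2 GGMmSs=4 GGMmss=2 GGmmSS=1 GGmmSs=2 GGmmss=1 GgMMSS=2 GgMMSs=4 GgMMss=2 GgMmSS=4 GgMmSs=8 GgMmss=4 GgmmSS=2 GgmmSs=4 Ggmmss=2 ggMMSS=1 ggMMSs=2 ggMMss=1 ggMmSS=2 ggMmSs=4 ggMmss=2 ggmmSS=1 ggmmSs=2 ggmmss=1
G_ M_ ss hits 9/64; gcd=1; 9÷1/64÷1 = 9/64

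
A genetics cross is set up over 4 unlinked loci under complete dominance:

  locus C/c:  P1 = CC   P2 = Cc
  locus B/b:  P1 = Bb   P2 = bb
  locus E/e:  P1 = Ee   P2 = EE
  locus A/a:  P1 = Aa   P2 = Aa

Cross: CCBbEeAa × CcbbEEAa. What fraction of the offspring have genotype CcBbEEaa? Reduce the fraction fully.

P(CcBbEEaa) = 1/32

CCBbEeAa gametes: CBEA×2, CBEa×2, CBeA×2, CBea×2, CbEA×2, CbEa×2, CbeA×2, Cbea×2
CcbbEEAa gametes: CbEA×4, CbEa×4, cbEA×4, cbEa×4
CCBbEeAa×CcbbEEAa grid (16·16=256): CCBbEEAA=8 CCBbEEAa=16 CCBbEEaa=8 CCBbEeAA=8 CCBbEeAa=16 CCBbEeaa=8 CCbbEEAA=8 CCbbEEAa=16 CCbbEEaa=8 CCbbEeAA=8 CCbbEeAa=16 CCbbEeaa=8 CcBbEEAA=8 CcBbEEAa=16 CcBbEEaa=8 CcBbEeAA=8 CcBbEeAa=16 CcBbEeaa=8 CcbbEEAA=8 CcbbEEAa=16 CcbbEEaa=8 CcbbEeAA=8 CcbbEeAa=16 CcbbEeaa=8
CcBbEEaa hits 8/256; gcd=8; 8÷8/256÷8 = 1/32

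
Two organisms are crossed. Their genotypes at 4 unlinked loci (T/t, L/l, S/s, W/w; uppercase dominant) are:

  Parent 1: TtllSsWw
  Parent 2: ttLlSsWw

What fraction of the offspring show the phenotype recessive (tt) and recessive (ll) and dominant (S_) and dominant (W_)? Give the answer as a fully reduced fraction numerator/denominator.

P(tt ll S_ W_) = 9/64

TtllSsWw gametes: TlSW×2, TlSw×2, TlsW×2, Tlsw×2, tlSW×2, tlSw×2, tlsW×2, tlsw×2
ttLlSsWw gametes: tLSW×2, tLSw×2, tLsW×2, tLsw×2, tlSW×2, tlSw×2, tlsW×2, tlsw×2
TtllSsWw×ttLlSsWw grid (16·16=256): TtLlSSWW=4 TtLlSSWw=8 TtLlSSww=4 TtLlSsWW=8 TtLlSsWw=16 TtLlSsww=8 TtLlssWW=4 TtLlssWw=8 TtLlssww=4 TtllSSWW=4 TtllSSWw=8 TtllSSww=4 TtllSsWW=8 TtllSsWw=16 TtllSsww=8 TtllssWW=4 TtllssWw=8 Ttllssww=4 ttLlSSWW=4 ttLlSSWw=8 ttLlSSww=4 ttLlSsWW=8 ttLlSsWw=16 ttLlSsww=8 ttLlssWW=4 ttLlssWw=8 ttLlssww=4 ttllSSWW=4 ttllSSWw=8 ttllSSww=4 ttllSsWW=8 ttllSsWw=16 ttllSsww=8 ttllssWW=4 ttllssWw=8 ttllssww=4
tt ll S_ W_ hits 36/256; gcd=4; 36÷4/256÷4 = 9/64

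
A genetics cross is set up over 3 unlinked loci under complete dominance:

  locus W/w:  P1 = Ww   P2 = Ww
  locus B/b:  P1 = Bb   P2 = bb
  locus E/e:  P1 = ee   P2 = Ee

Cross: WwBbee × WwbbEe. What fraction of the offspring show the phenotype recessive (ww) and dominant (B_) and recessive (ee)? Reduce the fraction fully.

P(ww B_ ee) = 1/16

WwBbee gametes: WBe×2, Wbe×2, wBe×2, wbe×2
WwbbEe gametes: WbE×2, Wbe×2, wbE×2, wbe×2
WwBbee×WwbbEe grid (8·8=64): WWBbEe=4 WWBbee=4 WWbbEe=4 WWbbee=4 WwBbEe=8 WwBbee=8 WwbbEe=8 Wwbbee=8 wwBbEe=4 wwBbee=4 wwbbEe=4 wwbbee=4
ww B_ ee hits 4/64; gcd=4; 4÷4/64÷4 = 1/16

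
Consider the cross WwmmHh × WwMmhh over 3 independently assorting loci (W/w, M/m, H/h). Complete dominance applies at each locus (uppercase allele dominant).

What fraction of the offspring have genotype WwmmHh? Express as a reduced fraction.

WwmmHh gametes: WmH×2, Wmh×2, wmH×2, wmh×2
WwMmhh gametes: WMh×2, Wmh×2, wMh×2, wmh×2
WwmmHh×WwMmhh grid (8·8=64): WWMmHh=4 WWMmhh=4 WWmmHh=4 WWmmhh=4 WwMmHh=8 WwMmhh=8 WwmmHh=8 Wwmmhh=8 wwMmHh=4 wwMmhh=4 wwmmHh=4 wwmmhh=4
WwmmHh hits 8/64; gcd=8; 8÷8/64÷8 = 1/8

P(WwmmHh) = 1/8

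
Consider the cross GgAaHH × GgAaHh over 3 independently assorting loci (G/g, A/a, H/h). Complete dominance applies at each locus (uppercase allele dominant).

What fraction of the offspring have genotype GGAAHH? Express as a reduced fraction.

GgAaHH gametes: GAH×2, GaH×2, gAH×2, gaH×2
GgAaHh gametes: GAH×1, GAh×1, GaH×1, Gah×1, gAH×1, gAh×1, gaH×1, gah×1
GgAaHH×GgAaHh grid (8·8=64): GGAAHH=2 GGAAHh=2 GGAaHH=4 GGAaHh=4 GGaaHH=2 GGaaHh=2 GgAAHH=4 GgAAHh=4 GgAaHH=8 GgAaHh=8 GgaaHH=4 GgaaHh=4 ggAAHH=2 ggAAHh=2 ggAaHH=4 ggAaHh=4 ggaaHH=2 ggaaHh=2
GGAAHH hits 2/64; gcd=2; 2÷2/64÷2 = 1/32

P(GGAAHH) = 1/32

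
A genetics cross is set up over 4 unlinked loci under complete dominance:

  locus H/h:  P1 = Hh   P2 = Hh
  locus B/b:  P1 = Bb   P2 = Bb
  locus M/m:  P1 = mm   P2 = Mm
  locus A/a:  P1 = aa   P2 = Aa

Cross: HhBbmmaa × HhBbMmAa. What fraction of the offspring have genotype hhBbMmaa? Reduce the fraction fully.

P(hhBbMmaa) = 1/32

HhBbmmaa gametes: HBma×4, Hbma×4, hBma×4, hbma×4
HhBbMmAa gametes: HBMA×1, HBMa×1, HBmA×1, HBma×1, HbMA×1, HbMa×1, HbmA×1, Hbma×1, hBMA×1, hBMa×1, hBmA×1, hBma×1, hbMA×1, hbMa×1, hbmA×1, hbma×1
HhBbmmaa×HhBbMmAa grid (16·16=256): HHBBMmAa=4 HHBBMmaa=4 HHBBmmAa=4 HHBBmmaa=4 HHBbMmAa=8 HHBbMmaa=8 HHBbmmAa=8 HHBbmmaa=8 HHbbMmAa=4 HHbbMmaa=4 HHbbmmAa=4 HHbbmmaa=4 HhBBMmAa=8 HhBBMmaa=8 HhBBmmAa=8 HhBBmmaa=8 HhBbMmAa=16 HhBbMmaa=16 HhBbmmAa=16 HhBbmmaa=16 HhbbMmAa=8 HhbbMmaa=8 HhbbmmAa=8 Hhbbmmaa=8 hhBBMmAa=4 hhBBMmaa=4 hhBBmmAa=4 hhBBmmaa=4 hhBbMmAa=8 hhBbMmaa=8 hhBbmmAa=8 hhBbmmaa=8 hhbbMmAa=4 hhbbMmaa=4 hhbbmmAa=4 hhbbmmaa=4
hhBbMmaa hits 8/256; gcd=8; 8÷8/256÷8 = 1/32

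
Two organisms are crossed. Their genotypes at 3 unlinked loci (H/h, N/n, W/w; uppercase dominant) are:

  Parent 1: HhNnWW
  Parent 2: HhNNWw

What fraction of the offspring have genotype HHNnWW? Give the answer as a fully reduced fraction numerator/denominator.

HhNnWW gametes: HNW×2, HnW×2, hNW×2, hnW×2
HhNNWw gametes: HNW×2, HNw×2, hNW×2, hNw×2
HhNnWW×HhNNWw grid (8·8=64): HHNNWW=4 HHNNWw=4 HHNnWW=4 HHNnWw=4 HhNNWW=8 HhNNWw=8 HhNnWW=8 HhNnWw=8 hhNNWW=4 hhNNWw=4 hhNnWW=4 hhNnWw=4
HHNnWW hits 4/64; gcd=4; 4÷4/64÷4 = 1/16

P(HHNnWW) = 1/16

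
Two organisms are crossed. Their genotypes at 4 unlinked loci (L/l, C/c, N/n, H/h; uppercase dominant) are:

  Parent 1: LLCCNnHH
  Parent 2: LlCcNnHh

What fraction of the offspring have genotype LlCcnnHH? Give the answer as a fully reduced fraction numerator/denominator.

P(LlCcnnHH) = 1/32

LLCCNnHH gametes: LCNH×8, LCnH×8
LlCcNnHh gametes: LCNH×1, LCNh×1, LCnH×1, LCnh×1, LcNH×1, LcNh×1, LcnH×1, Lcnh×1, lCNH×1, lCNh×1, lCnH×1, lCnh×1, lcNH×1, lcNh×1, lcnH×1, lcnh×1
LLCCNnHH×LlCcNnHh grid (16·16=256): LLCCNNHH=8 LLCCNNHh=8 LLCCNnHH=16 LLCCNnHh=16 LLCCnnHH=8 LLCCnnHh=8 LLCcNNHH=8 LLCcNNHh=8 LLCcNnHH=16 LLCcNnHh=16 LLCcnnHH=8 LLCcnnHh=8 LlCCNNHH=8 LlCCNNHh=8 LlCCNnHH=16 LlCCNnHh=16 LlCCnnHH=8 LlCCnnHh=8 LlCcNNHH=8 LlCcNNHh=8 LlCcNnHH=16 LlCcNnHh=16 LlCcnnHH=8 LlCcnnHh=8
LlCcnnHH hits 8/256; gcd=8; 8÷8/256÷8 = 1/32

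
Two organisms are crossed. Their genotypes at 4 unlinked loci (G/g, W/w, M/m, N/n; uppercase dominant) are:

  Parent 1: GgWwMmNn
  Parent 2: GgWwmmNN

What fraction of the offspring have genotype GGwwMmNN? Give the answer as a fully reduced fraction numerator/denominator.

P(GGwwMmNN) = 1/64

GgWwMmNn gametes: GWMN×1, GWMn×1, GWmN×1, GWmn×1, GwMN×1, GwMn×1, GwmN×1, Gwmn×1, gWMN×1, gWMn×1, gWmN×1, gWmn×1, gwMN×1, gwMn×1, gwmN×1, gwmn×1
GgWwmmNN gametes: GWmN×4, GwmN×4, gWmN×4, gwmN×4
GgWwMmNn×GgWwmmNN grid (16·16=256): GGWWMmNN=4 GGWWMmNn=4 GGWWmmNN=4 GGWWmmNn=4 GGWwMmNN=8 GGWwMmNn=8 GGWwmmNN=8 GGWwmmNn=8 GGwwMmNN=4 GGwwMmNn=4 GGwwmmNN=4 GGwwmmNn=4 GgWWMmNN=8 GgWWMmNn=8 GgWWmmNN=8 GgWWmmNn=8 GgWwMmNN=16 GgWwMmNn=16 GgWwmmNN=16 GgWwmmNn=16 GgwwMmNN=8 GgwwMmNn=8 GgwwmmNN=8 GgwwmmNn=8 ggWWMmNN=4 ggWWMmNn=4 ggWWmmNN=4 ggWWmmNn=4 ggWwMmNN=8 ggWwMmNn=8 ggWwmmNN=8 ggWwmmNn=8 ggwwMmNN=4 ggwwMmNn=4 ggwwmmNN=4 ggwwmmNn=4
GGwwMmNN hits 4/256; gcd=4; 4÷4/256÷4 = 1/64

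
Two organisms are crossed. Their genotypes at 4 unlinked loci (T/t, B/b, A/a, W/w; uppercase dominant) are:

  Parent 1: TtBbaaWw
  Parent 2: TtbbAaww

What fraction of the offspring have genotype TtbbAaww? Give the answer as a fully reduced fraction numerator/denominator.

P(TtbbAaww) = 1/16

TtBbaaWw gametes: TBaW×2, TBaw×2, TbaW×2, Tbaw×2, tBaW×2, tBaw×2, tbaW×2, tbaw×2
TtbbAaww gametes: TbAw×4, Tbaw×4, tbAw×4, tbaw×4
TtBbaaWw×TtbbAaww grid (16·16=256): TTBbAaWw=8 TTBbAaww=8 TTBbaaWw=8 TTBbaaww=8 TTbbAaWw=8 TTbbAaww=8 TTbbaaWw=8 TTbbaaww=8 TtBbAaWw=16 TtBbAaww=16 TtBbaaWw=16 TtBbaaww=16 TtbbAaWw=16 TtbbAaww=16 TtbbaaWw=16 Ttbbaaww=16 ttBbAaWw=8 ttBbAaww=8 ttBbaaWw=8 ttBbaaww=8 ttbbAaWw=8 ttbbAaww=8 ttbbaaWw=8 ttbbaaww=8
TtbbAaww hits 16/256; gcd=16; 16÷16/256÷16 = 1/16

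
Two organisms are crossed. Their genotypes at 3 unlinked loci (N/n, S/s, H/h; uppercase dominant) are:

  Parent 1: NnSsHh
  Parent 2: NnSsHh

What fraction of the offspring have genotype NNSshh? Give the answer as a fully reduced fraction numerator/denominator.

NnSsHh gametes: NSH×1, NSh×1, NsH×1, Nsh×1, nSH×1, nSh×1, nsH×1, nsh×1
NnSsHh gametes: NSH×1, NSh×1, NsH×1, Nsh×1, nSH×1, nSh×1, nsH×1, nsh×1
NnSsHh×NnSsHh grid (8·8=64): NNSSHH=1 NNSSHh=2 NNSShh=1 NNSsHH=2 NNSsHh=4 NNSshh=2 NNssHH=1 NNssHh=2 NNsshh=1 NnSSHH=2 NnSSHh=4 NnSShh=2 NnSsHH=4 NnSsHh=8 NnSshh=4 NnssHH=2 NnssHh=4 Nnsshh=2 nnSSHH=1 nnSSHh=2 nnSShh=1 nnSsHH=2 nnSsHh=4 nnSshh=2 nnssHH=1 nnssHh=2 nnsshh=1
NNSshh hits 2/64; gcd=2; 2÷2/64÷2 = 1/32

P(NNSshh) = 1/32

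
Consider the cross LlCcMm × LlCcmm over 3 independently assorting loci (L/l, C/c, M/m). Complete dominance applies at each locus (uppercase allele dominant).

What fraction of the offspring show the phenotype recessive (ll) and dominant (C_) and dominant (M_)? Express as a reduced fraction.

P(ll C_ M_) = 3/32

LlCcMm gametes: LCM×1, LCm×1, LcM×1, Lcm×1, lCM×1, lCm×1, lcM×1, lcm×1
LlCcmm gametes: LCm×2, Lcm×2, lCm×2, lcm×2
LlCcMm×LlCcmm grid (8·8=64): LLCCMm=2 LLCCmm=2 LLCcMm=4 LLCcmm=4 LLccMm=2 LLccmm=2 LlCCMm=4 LlCCmm=4 LlCcMm=8 LlCcmm=8 LlccMm=4 Llccmm=4 llCCMm=2 llCCmm=2 llCcMm=4 llCcmm=4 llccMm=2 llccmm=2
ll C_ M_ hits 6/64; gcd=2; 6÷2/64÷2 = 3/32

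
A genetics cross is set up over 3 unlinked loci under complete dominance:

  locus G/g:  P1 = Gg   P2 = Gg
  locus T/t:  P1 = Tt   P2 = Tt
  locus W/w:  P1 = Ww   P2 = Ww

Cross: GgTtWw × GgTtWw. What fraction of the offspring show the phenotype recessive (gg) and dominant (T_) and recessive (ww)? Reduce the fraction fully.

P(gg T_ ww) = 3/64

GgTtWw gametes: GTW×1, GTw×1, GtW×1, Gtw×1, gTW×1, gTw×1, gtW×1, gtw×1
GgTtWw gametes: GTW×1, GTw×1, GtW×1, Gtw×1, gTW×1, gTw×1, gtW×1, gtw×1
GgTtWw×GgTtWw grid (8·8=64): GGTTWW=1 GGTTWw=2 GGTTww=1 GGTtWW=2 GGTtWw=4 GGTtww=2 GGttWW=1 GGttWw=2 GGttww=1 GgTTWW=2 GgTTWw=4 GgTTww=2 GgTtWW=4 GgTtWw=8 GgTtww=4 GgttWW=2 GgttWw=4 Ggttww=2 ggTTWW=1 ggTTWw=2 ggTTww=1 ggTtWW=2 ggTtWw=4 ggTtww=2 ggttWW=1 ggttWw=2 ggttww=1
gg T_ ww hits 3/64; gcd=1; 3÷1/64÷1 = 3/64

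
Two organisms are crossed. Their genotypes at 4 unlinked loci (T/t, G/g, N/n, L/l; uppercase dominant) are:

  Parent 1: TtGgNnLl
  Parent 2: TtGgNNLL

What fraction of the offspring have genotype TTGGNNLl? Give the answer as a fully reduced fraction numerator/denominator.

TtGgNnLl gametes: TGNL×1, TGNl×1, TGnL×1, TGnl×1, TgNL×1, TgNl×1, TgnL×1, Tgnl×1, tGNL×1, tGNl×1, tGnL×1, tGnl×1, tgNL×1, tgNl×1, tgnL×1, tgnl×1
TtGgNNLL gametes: TGNL×4, TgNL×4, tGNL×4, tgNL×4
TtGgNnLl×TtGgNNLL grid (16·16=256): TTGGNNLL=4 TTGGNNLl=4 TTGGNnLL=4 TTGGNnLl=4 TTGgNNLL=8 TTGgNNLl=8 TTGgNnLL=8 TTGgNnLl=8 TTggNNLL=4 TTggNNLl=4 TTggNnLL=4 TTggNnLl=4 TtGGNNLL=8 TtGGNNLl=8 TtGGNnLL=8 TtGGNnLl=8 TtGgNNLL=16 TtGgNNLl=16 TtGgNnLL=16 TtGgNnLl=16 TtggNNLL=8 TtggNNLl=8 TtggNnLL=8 TtggNnLl=8 ttGGNNLL=4 ttGGNNLl=4 ttGGNnLL=4 ttGGNnLl=4 ttGgNNLL=8 ttGgNNLl=8 ttGgNnLL=8 ttGgNnLl=8 ttggNNLL=4 ttggNNLl=4 ttggNnLL=4 ttggNnLl=4
TTGGNNLl hits 4/256; gcd=4; 4÷4/256÷4 = 1/64

P(TTGGNNLl) = 1/64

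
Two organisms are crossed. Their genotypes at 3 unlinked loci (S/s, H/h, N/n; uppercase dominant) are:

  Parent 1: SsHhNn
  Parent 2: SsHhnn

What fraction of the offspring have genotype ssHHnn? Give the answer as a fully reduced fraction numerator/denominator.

P(ssHHnn) = 1/32

SsHhNn gametes: SHN×1, SHn×1, ShN×1, Shn×1, sHN×1, sHn×1, shN×1, shn×1
SsHhnn gametes: SHn×2, Shn×2, sHn×2, shn×2
SsHhNn×SsHhnn grid (8·8=64): SSHHNn=2 SSHHnn=2 SSHhNn=4 SSHhnn=4 SShhNn=2 SShhnn=2 SsHHNn=4 SsHHnn=4 SsHhNn=8 SsHhnn=8 SshhNn=4 Sshhnn=4 ssHHNn=2 ssHHnn=2 ssHhNn=4 ssHhnn=4 sshhNn=2 sshhnn=2
ssHHnn hits 2/64; gcd=2; 2÷2/64÷2 = 1/32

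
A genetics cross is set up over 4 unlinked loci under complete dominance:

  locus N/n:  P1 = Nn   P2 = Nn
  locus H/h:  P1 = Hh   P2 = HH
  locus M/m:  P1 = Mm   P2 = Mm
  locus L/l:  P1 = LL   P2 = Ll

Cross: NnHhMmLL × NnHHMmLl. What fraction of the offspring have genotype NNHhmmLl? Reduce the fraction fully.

P(NNHhmmLl) = 1/64

NnHhMmLL gametes: NHML×2, NHmL×2, NhML×2, NhmL×2, nHML×2, nHmL×2, nhML×2, nhmL×2
NnHHMmLl gametes: NHML×2, NHMl×2, NHmL×2, NHml×2, nHML×2, nHMl×2, nHmL×2, nHml×2
NnHhMmLL×NnHHMmLl grid (16·16=256): NNHHMMLL=4 NNHHMMLl=4 NNHHMmLL=8 NNHHMmLl=8 NNHHmmLL=4 NNHHmmLl=4 NNHhMMLL=4 NNHhMMLl=4 NNHhMmLL=8 NNHhMmLl=8 NNHhmmLL=4 NNHhmmLl=4 NnHHMMLL=8 NnHHMMLl=8 NnHHMmLL=16 NnHHMmLl=16 NnHHmmLL=8 NnHHmmLl=8 NnHhMMLL=8 NnHhMMLl=8 NnHhMmLL=16 NnHhMmLl=16 NnHhmmLL=8 NnHhmmLl=8 nnHHMMLL=4 nnHHMMLl=4 nnHHMmLL=8 nnHHMmLl=8 nnHHmmLL=4 nnHHmmLl=4 nnHhMMLL=4 nnHhMMLl=4 nnHhMmLL=8 nnHhMmLl=8 nnHhmmLL=4 nnHhmmLl=4
NNHhmmLl hits 4/256; gcd=4; 4÷4/256÷4 = 1/64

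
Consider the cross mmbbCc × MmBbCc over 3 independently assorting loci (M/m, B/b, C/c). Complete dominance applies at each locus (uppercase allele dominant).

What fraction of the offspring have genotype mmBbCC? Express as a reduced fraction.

mmbbCc gametes: mbC×4, mbc×4
MmBbCc gametes: MBC×1, MBc×1, MbC×1, Mbc×1, mBC×1, mBc×1, mbC×1, mbc×1
mmbbCc×MmBbCc grid (8·8=64): MmBbCC=4 MmBbCc=8 MmBbcc=4 MmbbCC=4 MmbbCc=8 Mmbbcc=4 mmBbCC=4 mmBbCc=8 mmBbcc=4 mmbbCC=4 mmbbCc=8 mmbbcc=4
mmBbCC hits 4/64; gcd=4; 4÷4/64÷4 = 1/16

P(mmBbCC) = 1/16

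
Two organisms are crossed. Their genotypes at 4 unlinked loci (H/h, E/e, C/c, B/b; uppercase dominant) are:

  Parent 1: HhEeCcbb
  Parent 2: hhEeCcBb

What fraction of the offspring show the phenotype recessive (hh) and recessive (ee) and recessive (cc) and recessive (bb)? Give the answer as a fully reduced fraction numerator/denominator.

HhEeCcbb gametes: HECb×2, HEcb×2, HeCb×2, Hecb×2, hECb×2, hEcb×2, heCb×2, hecb×2
hhEeCcBb gametes: hECB×2, hECb×2, hEcB×2, hEcb×2, heCB×2, heCb×2, hecB×2, hecb×2
HhEeCcbb×hhEeCcBb grid (16·16=256): HhEECCBb=4 HhEECCbb=4 HhEECcBb=8 HhEECcbb=8 HhEEccBb=4 HhEEccbb=4 HhEeCCBb=8 HhEeCCbb=8 HhEeCcBb=16 HhEeCcbb=16 HhEeccBb=8 HhEeccbb=8 HheeCCBb=4 HheeCCbb=4 HheeCcBb=8 HheeCcbb=8 HheeccBb=4 Hheeccbb=4 hhEECCBb=4 hhEECCbb=4 hhEECcBb=8 hhEECcbb=8 hhEEccBb=4 hhEEccbb=4 hhEeCCBb=8 hhEeCCbb=8 hhEeCcBb=16 hhEeCcbb=16 hhEeccBb=8 hhEeccbb=8 hheeCCBb=4 hheeCCbb=4 hheeCcBb=8 hheeCcbb=8 hheeccBb=4 hheeccbb=4
hh ee cc bb hits 4/256; gcd=4; 4÷4/256÷4 = 1/64

P(hh ee cc bb) = 1/64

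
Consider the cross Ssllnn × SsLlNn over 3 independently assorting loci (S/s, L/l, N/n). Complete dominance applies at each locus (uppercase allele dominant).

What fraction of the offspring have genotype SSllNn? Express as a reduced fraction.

P(SSllNn) = 1/16

Ssllnn gametes: Sln×4, sln×4
SsLlNn gametes: SLN×1, SLn×1, SlN×1, Sln×1, sLN×1, sLn×1, slN×1, sln×1
Ssllnn×SsLlNn grid (8·8=64): SSLlNn=4 SSLlnn=4 SSllNn=4 SSllnn=4 SsLlNn=8 SsLlnn=8 SsllNn=8 Ssllnn=8 ssLlNn=4 ssLlnn=4 ssllNn=4 ssllnn=4
SSllNn hits 4/64; gcd=4; 4÷4/64÷4 = 1/16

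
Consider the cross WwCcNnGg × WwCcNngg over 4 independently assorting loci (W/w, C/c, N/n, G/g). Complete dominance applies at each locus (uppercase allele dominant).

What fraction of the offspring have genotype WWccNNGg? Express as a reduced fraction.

WwCcNnGg gametes: WCNG×1, WCNg×1, WCnG×1, WCng×1, WcNG×1, WcNg×1, WcnG×1, Wcng×1, wCNG×1, wCNg×1, wCnG×1, wCng×1, wcNG×1, wcNg×1, wcnG×1, wcng×1
WwCcNngg gametes: WCNg×2, WCng×2, WcNg×2, Wcng×2, wCNg×2, wCng×2, wcNg×2, wcng×2
WwCcNnGg×WwCcNngg grid (16·16=256): WWCCNNGg=2 WWCCNNgg=2 WWCCNnGg=4 WWCCNngg=4 WWCCnnGg=2 WWCCnngg=2 WWCcNNGg=4 WWCcNNgg=4 WWCcNnGg=8 WWCcNngg=8 WWCcnnGg=4 WWCcnngg=4 WWccNNGg=2 WWccNNgg=2 WWccNnGg=4 WWccNngg=4 WWccnnGg=2 WWccnngg=2 WwCCNNGg=4 WwCCNNgg=4 WwCCNnGg=8 WwCCNngg=8 WwCCnnGg=4 WwCCnngg=4 WwCcNNGg=8 WwCcNNgg=8 WwCcNnGg=16 WwCcNngg=16 WwCcnnGg=8 WwCcnngg=8 WwccNNGg=4 WwccNNgg=4 WwccNnGg=8 WwccNngg=8 WwccnnGg=4 Wwccnngg=4 wwCCNNGg=2 wwCCNNgg=2 wwCCNnGg=4 wwCCNngg=4 wwCCnnGg=2 wwCCnngg=2 wwCcNNGg=4 wwCcNNgg=4 wwCcNnGg=8 wwCcNngg=8 wwCcnnGg=4 wwCcnngg=4 wwccNNGg=2 wwccNNgg=2 wwccNnGg=4 wwccNngg=4 wwccnnGg=2 wwccnngg=2
WWccNNGg hits 2/256; gcd=2; 2÷2/256÷2 = 1/128

P(WWccNNGg) = 1/128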